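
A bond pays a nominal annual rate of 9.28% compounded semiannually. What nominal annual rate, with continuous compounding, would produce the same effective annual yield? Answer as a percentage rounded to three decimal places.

9.071%

EAR = (1 + 0.0928/2)^2 − 1 = 0.094953.
Equivalent continuous rate: r = ln(1 + 0.094953) = 0.090711 = 9.071%.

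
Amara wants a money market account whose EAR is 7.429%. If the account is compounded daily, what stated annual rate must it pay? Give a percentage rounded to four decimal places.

7.1667%

(1 + r/365)^365 − 1 = 0.07429, so 1 + r/365 = 1.07429^(1/365).
r/365 = 0.000196, so r = 0.071667 = 7.1667%.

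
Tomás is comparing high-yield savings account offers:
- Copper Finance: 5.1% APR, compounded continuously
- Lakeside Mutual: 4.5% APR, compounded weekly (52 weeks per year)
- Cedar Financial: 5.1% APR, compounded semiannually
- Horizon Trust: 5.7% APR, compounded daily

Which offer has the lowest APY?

Lakeside Mutual

Copper Finance: e^0.051 − 1 = 5.232%
Lakeside Mutual: (1 + 0.045/52)^52 − 1 = 4.601%
Cedar Financial: (1 + 0.051/2)^2 − 1 = 5.165%
Horizon Trust: (1 + 0.057/365)^365 − 1 = 5.865%
The lowest effective annual rate is Lakeside Mutual at 4.601%.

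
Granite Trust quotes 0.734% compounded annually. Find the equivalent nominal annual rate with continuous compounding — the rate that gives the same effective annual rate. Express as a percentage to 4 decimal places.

0.7313%

Compounded annually, EAR = nominal = 0.007340.
Equivalent continuous rate: r = ln(1 + 0.007340) = 0.007313 = 0.7313%.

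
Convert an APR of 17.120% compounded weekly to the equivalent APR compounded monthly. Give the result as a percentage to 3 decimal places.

EAR = (1 + 0.17120/52)^52 − 1 = 0.186394.
Solve (1 + r/12)^12 = 1.186394: r/12 = 1.186394^(1/12) − 1 = 0.014345, so r = 0.172142 = 17.214%.

17.214%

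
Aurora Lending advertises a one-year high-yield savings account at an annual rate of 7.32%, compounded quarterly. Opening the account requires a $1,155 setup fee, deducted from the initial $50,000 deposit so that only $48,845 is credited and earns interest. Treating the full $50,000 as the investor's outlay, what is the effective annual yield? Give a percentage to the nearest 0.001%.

Value after one year: 48,845 × (1 + 0.0732/4)^4 = 48,845 × 1.075234 = $52,519.80.
Effective yield on the $50,000 outlay: 52,519.80 / 50,000 − 1 = 0.050396 = 5.040%.

5.040%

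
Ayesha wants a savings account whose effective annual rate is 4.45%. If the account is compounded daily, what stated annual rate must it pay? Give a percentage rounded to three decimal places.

(1 + r/365)^365 − 1 = 0.0445, so 1 + r/365 = 1.0445^(1/365).
r/365 = 0.000119, so r = 0.043541 = 4.354%.

4.354%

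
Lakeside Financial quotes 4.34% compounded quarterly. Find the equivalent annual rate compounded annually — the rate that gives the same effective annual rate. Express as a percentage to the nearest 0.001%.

EAR = (1 + 0.0434/4)^4 − 1 = 0.044111.
Compounded annually, the equivalent nominal rate is the EAR itself: 4.411%.

4.411%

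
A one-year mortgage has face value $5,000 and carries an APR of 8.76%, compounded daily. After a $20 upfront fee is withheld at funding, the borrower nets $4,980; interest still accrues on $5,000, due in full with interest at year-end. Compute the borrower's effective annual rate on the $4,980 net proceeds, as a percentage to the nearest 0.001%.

9.592%

Amount owed after one year: 5,000 × (1 + 0.0876/365)^365 = 5,000 × 1.091540 = $5,457.70.
Effective rate on net proceeds: 5,457.70 / 4,980 − 1 = 0.095924 = 9.592%.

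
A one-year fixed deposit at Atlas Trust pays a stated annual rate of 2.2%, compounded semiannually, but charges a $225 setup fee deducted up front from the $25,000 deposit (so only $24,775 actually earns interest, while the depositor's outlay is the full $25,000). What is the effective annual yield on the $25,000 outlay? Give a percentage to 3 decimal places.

1.292%

Value after one year: 24,775 × (1 + 0.022/2)^2 = 24,775 × 1.022121 = $25,323.05.
Effective yield on the $25,000 outlay: 25,323.05 / 25,000 − 1 = 0.012922 = 1.292%.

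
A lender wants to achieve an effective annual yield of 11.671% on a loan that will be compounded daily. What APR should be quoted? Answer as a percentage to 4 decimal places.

11.0404%

(1 + r/365)^365 − 1 = 0.11671, so 1 + r/365 = 1.11671^(1/365).
r/365 = 0.000302, so r = 0.110404 = 11.0404%.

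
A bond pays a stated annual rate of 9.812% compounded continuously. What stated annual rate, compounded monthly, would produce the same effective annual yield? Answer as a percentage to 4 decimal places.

9.8522%

EAR under continuous compounding: e^0.09812 − 1 = 0.103095.
Solve (1 + r/12)^12 = 1.103095: r/12 = 1.103095^(1/12) − 1 = 0.008210, so r = 0.098522 = 9.8522%.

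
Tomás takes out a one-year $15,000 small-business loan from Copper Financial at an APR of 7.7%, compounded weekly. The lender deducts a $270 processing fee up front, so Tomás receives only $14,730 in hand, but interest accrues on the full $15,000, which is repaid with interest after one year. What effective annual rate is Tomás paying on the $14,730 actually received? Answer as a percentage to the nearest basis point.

9.98%

Amount owed after one year: 15,000 × (1 + 0.077/52)^52 = 15,000 × 1.079981 = $16,199.71.
Effective rate on net proceeds: 16,199.71 / 14,730 − 1 = 0.099777 = 9.98%.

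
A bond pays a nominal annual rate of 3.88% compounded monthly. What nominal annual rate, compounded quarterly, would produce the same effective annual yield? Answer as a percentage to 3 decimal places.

3.893%

EAR = (1 + 0.0388/12)^12 − 1 = 0.039497.
Solve (1 + r/4)^4 = 1.039497: r/4 = 1.039497^(1/4) − 1 = 0.009731, so r = 0.038926 = 3.893%.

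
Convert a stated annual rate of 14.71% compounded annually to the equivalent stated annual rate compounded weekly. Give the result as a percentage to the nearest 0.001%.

13.742%

Compounded annually, EAR = nominal = 0.147100.
Solve (1 + r/52)^52 = 1.147100: r/52 = 1.147100^(1/52) − 1 = 0.002643, so r = 0.137418 = 13.742%.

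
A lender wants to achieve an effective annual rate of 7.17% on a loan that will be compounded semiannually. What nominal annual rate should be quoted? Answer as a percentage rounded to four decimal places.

7.0459%

(1 + r/2)^2 − 1 = 0.0717, so 1 + r/2 = 1.0717^(1/2).
r/2 = 0.035229, so r = 0.070459 = 7.0459%.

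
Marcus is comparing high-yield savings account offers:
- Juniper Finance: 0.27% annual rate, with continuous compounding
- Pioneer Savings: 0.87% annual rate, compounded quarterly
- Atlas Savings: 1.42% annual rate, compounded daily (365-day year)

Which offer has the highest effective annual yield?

Juniper Finance: e^0.0027 − 1 = 0.270%
Pioneer Savings: (1 + 0.0087/4)^4 − 1 = 0.873%
Atlas Savings: (1 + 0.0142/365)^365 − 1 = 1.430%
The highest effective annual rate is Atlas Savings at 1.430%.

Atlas Savings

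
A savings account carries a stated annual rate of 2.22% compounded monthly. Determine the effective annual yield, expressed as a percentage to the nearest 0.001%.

EAR = (1 + 0.0222/12)^12 − 1.
= (1 + 0.001850)^12 − 1 = 1.022427 − 1 = 2.243%.

2.243%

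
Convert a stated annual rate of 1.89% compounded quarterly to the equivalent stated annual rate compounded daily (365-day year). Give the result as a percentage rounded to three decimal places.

1.886%

EAR = (1 + 0.0189/4)^4 − 1 = 0.019034.
Solve (1 + r/365)^365 = 1.019034: r/365 = 1.019034^(1/365) − 1 = 0.000052, so r = 0.018856 = 1.886%.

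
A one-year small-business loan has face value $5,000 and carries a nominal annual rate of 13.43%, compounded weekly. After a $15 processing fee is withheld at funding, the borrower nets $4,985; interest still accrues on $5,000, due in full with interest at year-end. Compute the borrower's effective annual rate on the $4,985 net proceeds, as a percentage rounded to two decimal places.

Amount owed after one year: 5,000 × (1 + 0.1343/52)^52 = 5,000 × 1.143538 = $5,717.69.
Effective rate on net proceeds: 5,717.69 / 4,985 − 1 = 0.146979 = 14.70%.

14.70%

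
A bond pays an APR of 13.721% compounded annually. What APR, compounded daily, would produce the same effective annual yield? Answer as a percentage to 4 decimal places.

Compounded annually, EAR = nominal = 0.137210.
Solve (1 + r/365)^365 = 1.137210: r/365 = 1.137210^(1/365) − 1 = 0.000352, so r = 0.128601 = 12.8601%.

12.8601%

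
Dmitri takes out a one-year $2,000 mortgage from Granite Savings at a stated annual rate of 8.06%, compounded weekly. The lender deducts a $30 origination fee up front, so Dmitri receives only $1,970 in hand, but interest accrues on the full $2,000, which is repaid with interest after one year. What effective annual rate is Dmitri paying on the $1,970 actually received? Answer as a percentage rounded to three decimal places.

10.038%

Amount owed after one year: 2,000 × (1 + 0.0806/52)^52 = 2,000 × 1.083870 = $2,167.74.
Effective rate on net proceeds: 2,167.74 / 1,970 − 1 = 0.100375 = 10.038%.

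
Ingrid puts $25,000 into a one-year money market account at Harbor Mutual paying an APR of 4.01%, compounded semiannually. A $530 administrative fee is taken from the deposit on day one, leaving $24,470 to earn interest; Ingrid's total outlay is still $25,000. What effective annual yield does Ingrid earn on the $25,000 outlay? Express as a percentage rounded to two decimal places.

Value after one year: 24,470 × (1 + 0.0401/2)^2 = 24,470 × 1.040502 = $25,461.08.
Effective yield on the $25,000 outlay: 25,461.08 / 25,000 − 1 = 0.018443 = 1.84%.

1.84%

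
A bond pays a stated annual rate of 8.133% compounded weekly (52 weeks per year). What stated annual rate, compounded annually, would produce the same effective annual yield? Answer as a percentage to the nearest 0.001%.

EAR = (1 + 0.08133/52)^52 − 1 = 0.084660.
Compounded annually, the equivalent nominal rate is the EAR itself: 8.466%.

8.466%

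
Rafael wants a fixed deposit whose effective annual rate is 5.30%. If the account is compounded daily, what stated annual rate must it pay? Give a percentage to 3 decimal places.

5.165%

(1 + r/365)^365 − 1 = 0.0530, so 1 + r/365 = 1.0530^(1/365).
r/365 = 0.000141, so r = 0.051647 = 5.165%.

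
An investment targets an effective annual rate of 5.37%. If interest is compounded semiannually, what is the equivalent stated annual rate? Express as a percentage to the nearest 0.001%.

5.300%

(1 + r/2)^2 − 1 = 0.0537, so 1 + r/2 = 1.0537^(1/2).
r/2 = 0.026499, so r = 0.052998 = 5.300%.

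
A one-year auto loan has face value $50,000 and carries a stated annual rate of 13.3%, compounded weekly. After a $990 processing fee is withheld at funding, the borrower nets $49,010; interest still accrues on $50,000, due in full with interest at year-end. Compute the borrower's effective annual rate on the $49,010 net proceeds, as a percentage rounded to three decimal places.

16.513%

Amount owed after one year: 50,000 × (1 + 0.133/52)^52 = 50,000 × 1.142056 = $57,102.80.
Effective rate on net proceeds: 57,102.80 / 49,010 − 1 = 0.165126 = 16.513%.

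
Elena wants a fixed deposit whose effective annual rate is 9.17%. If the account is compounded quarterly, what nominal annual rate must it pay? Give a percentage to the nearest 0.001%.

8.871%

(1 + r/4)^4 − 1 = 0.0917, so 1 + r/4 = 1.0917^(1/4).
r/4 = 0.022176, so r = 0.088705 = 8.871%.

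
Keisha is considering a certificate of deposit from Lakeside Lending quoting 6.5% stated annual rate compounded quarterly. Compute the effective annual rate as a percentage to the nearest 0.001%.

6.660%

EAR = (1 + 0.065/4)^4 − 1.
= (1 + 0.016250)^4 − 1 = 1.066602 − 1 = 6.660%.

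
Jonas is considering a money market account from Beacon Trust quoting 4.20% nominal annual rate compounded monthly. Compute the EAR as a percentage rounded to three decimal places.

EAR = (1 + 0.0420/12)^12 − 1.
= (1 + 0.003500)^12 − 1 = 1.042818 − 1 = 4.282%.

4.282%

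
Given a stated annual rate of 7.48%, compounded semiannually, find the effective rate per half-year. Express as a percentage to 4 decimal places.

3.7400%

With a nominal annual rate compounded semiannually, the periodic rate is the nominal rate divided by 2.
i = 0.0748 / 2 = 0.0374000 = 3.7400%.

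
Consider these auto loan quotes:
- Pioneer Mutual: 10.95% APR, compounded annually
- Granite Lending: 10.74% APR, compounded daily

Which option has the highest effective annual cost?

Pioneer Mutual: compounded annually, EAR = 10.950%
Granite Lending: (1 + 0.1074/365)^365 − 1 = 11.336%
The highest effective annual rate is Granite Lending at 11.336%.

Granite Lending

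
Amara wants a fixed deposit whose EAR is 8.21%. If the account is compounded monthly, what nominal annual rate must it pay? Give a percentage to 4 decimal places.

7.9164%

(1 + r/12)^12 − 1 = 0.0821, so 1 + r/12 = 1.0821^(1/12).
r/12 = 0.006597, so r = 0.079164 = 7.9164%.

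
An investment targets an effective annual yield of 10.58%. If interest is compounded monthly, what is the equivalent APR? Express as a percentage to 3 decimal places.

(1 + r/12)^12 − 1 = 0.1058, so 1 + r/12 = 1.1058^(1/12).
r/12 = 0.008416, so r = 0.100992 = 10.099%.

10.099%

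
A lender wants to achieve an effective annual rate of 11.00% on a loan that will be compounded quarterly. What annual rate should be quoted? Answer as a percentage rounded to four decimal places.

10.5733%

(1 + r/4)^4 − 1 = 0.1100, so 1 + r/4 = 1.1100^(1/4).
r/4 = 0.026433, so r = 0.105733 = 10.5733%.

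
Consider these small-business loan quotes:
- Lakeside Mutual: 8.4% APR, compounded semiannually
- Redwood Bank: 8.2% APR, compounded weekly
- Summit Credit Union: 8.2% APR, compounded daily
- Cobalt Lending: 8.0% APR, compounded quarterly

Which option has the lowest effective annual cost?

Lakeside Mutual: (1 + 0.084/2)^2 − 1 = 8.576%
Redwood Bank: (1 + 0.082/52)^52 − 1 = 8.539%
Summit Credit Union: (1 + 0.082/365)^365 − 1 = 8.545%
Cobalt Lending: (1 + 0.080/4)^4 − 1 = 8.243%
The lowest effective annual rate is Cobalt Lending at 8.243%.

Cobalt Lending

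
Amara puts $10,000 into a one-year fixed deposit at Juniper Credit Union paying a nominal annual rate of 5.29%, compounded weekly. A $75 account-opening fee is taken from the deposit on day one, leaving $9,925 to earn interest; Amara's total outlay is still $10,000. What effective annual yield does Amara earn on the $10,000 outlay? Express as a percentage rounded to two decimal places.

Value after one year: 9,925 × (1 + 0.0529/52)^52 = 9,925 × 1.054296 = $10,463.89.
Effective yield on the $10,000 outlay: 10,463.89 / 10,000 − 1 = 0.046389 = 4.64%.

4.64%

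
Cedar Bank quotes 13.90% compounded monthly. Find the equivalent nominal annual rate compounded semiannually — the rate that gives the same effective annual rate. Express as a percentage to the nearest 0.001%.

14.309%

EAR = (1 + 0.1390/12)^12 − 1 = 0.148206.
Solve (1 + r/2)^2 = 1.148206: r/2 = 1.148206^(1/2) − 1 = 0.071544, so r = 0.143088 = 14.309%.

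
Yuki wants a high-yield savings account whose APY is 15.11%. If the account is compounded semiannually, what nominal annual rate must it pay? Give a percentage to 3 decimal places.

14.579%

(1 + r/2)^2 − 1 = 0.1511, so 1 + r/2 = 1.1511^(1/2).
r/2 = 0.072893, so r = 0.145787 = 14.579%.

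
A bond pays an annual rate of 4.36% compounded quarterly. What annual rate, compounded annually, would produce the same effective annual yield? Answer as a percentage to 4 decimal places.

EAR = (1 + 0.0436/4)^4 − 1 = 0.044318.
Compounded annually, the equivalent nominal rate is the EAR itself: 4.4318%.

4.4318%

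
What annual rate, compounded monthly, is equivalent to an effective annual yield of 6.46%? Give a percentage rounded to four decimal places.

6.2763%

(1 + r/12)^12 − 1 = 0.0646, so 1 + r/12 = 1.0646^(1/12).
r/12 = 0.005230, so r = 0.062763 = 6.2763%.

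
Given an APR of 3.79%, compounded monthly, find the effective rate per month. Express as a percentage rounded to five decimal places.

0.31583%

With a nominal annual rate compounded monthly, the periodic rate is the nominal rate divided by 12.
i = 0.0379 / 12 = 0.0031583 = 0.31583%.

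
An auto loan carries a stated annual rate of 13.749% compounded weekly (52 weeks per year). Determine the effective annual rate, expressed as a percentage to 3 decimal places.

14.718%

EAR = (1 + 0.13749/52)^52 − 1.
= 1.147182 − 1 = 14.718%.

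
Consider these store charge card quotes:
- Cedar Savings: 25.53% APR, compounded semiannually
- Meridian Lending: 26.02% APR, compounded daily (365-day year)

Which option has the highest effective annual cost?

Cedar Savings: (1 + 0.2553/2)^2 − 1 = 27.159%
Meridian Lending: (1 + 0.2602/365)^365 − 1 = 29.707%
The highest effective annual rate is Meridian Lending at 29.707%.

Meridian Lending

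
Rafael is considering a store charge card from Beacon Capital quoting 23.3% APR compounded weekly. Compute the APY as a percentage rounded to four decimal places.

EAR = (1 + 0.233/52)^52 − 1.
= (1 + 0.004481)^52 − 1 = 1.261725 − 1 = 26.1725%.

26.1725%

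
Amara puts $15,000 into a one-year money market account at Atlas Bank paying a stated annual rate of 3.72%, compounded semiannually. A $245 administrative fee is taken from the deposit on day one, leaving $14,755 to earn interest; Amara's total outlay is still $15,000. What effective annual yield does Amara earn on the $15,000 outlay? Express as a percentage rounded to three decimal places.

Value after one year: 14,755 × (1 + 0.0372/2)^2 = 14,755 × 1.037546 = $15,308.99.
Effective yield on the $15,000 outlay: 15,308.99 / 15,000 − 1 = 0.020599 = 2.060%.

2.060%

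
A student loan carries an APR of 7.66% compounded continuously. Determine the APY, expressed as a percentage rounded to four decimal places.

7.9610%

With continuous compounding, EAR = e^0.0766 − 1.
e^0.0766 = 1.079610, so EAR = 0.079610 = 7.9610%.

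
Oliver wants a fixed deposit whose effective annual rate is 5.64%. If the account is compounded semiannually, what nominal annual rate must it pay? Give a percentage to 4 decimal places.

(1 + r/2)^2 − 1 = 0.0564, so 1 + r/2 = 1.0564^(1/2).
r/2 = 0.027813, so r = 0.055626 = 5.5626%.

5.5626%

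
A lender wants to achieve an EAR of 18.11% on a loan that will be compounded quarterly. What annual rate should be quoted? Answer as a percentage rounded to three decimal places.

(1 + r/4)^4 − 1 = 0.1811, so 1 + r/4 = 1.1811^(1/4).
r/4 = 0.042489, so r = 0.169958 = 16.996%.

16.996%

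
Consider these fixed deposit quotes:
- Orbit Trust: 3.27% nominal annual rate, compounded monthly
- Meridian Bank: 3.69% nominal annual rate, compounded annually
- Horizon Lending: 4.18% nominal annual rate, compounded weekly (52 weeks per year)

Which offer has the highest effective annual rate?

Orbit Trust: (1 + 0.0327/12)^12 − 1 = 3.319%
Meridian Bank: compounded annually, EAR = 3.690%
Horizon Lending: (1 + 0.0418/52)^52 − 1 = 4.267%
The highest effective annual rate is Horizon Lending at 4.267%.

Horizon Lending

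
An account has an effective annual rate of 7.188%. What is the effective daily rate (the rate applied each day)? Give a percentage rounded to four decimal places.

The per-day rate i satisfies (1 + i)^365 = 1 + 0.07188.
i = 1.07188^(1/365) − 1 = 0.0001902 = 0.0190%.

0.0190%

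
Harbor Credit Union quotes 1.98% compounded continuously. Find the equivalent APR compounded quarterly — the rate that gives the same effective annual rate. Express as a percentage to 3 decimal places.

EAR under continuous compounding: e^0.0198 − 1 = 0.019997.
Solve (1 + r/4)^4 = 1.019997: r/4 = 1.019997^(1/4) − 1 = 0.004962, so r = 0.019849 = 1.985%.

1.985%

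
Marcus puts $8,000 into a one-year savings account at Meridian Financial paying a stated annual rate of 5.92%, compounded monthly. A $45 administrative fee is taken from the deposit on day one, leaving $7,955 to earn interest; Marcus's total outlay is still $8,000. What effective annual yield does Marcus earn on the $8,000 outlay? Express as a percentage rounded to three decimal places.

5.487%

Value after one year: 7,955 × (1 + 0.0592/12)^12 = 7,955 × 1.060833 = $8,438.93.
Effective yield on the $8,000 outlay: 8,438.93 / 8,000 − 1 = 0.054866 = 5.487%.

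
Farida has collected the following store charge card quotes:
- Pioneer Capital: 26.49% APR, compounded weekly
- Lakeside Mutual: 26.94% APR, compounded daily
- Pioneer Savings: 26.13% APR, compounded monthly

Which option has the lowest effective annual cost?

Pioneer Capital: (1 + 0.2649/52)^52 − 1 = 30.242%
Lakeside Mutual: (1 + 0.2694/365)^365 − 1 = 30.905%
Pioneer Savings: (1 + 0.2613/12)^12 − 1 = 29.498%
The lowest effective annual rate is Pioneer Savings at 29.498%.

Pioneer Savings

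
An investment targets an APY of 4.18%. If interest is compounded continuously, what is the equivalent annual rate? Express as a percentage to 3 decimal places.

Continuous: nominal r satisfies e^r − 1 = 0.0418.
r = ln(1 + 0.0418) = ln(1.0418) = 0.040950 = 4.095%.

4.095%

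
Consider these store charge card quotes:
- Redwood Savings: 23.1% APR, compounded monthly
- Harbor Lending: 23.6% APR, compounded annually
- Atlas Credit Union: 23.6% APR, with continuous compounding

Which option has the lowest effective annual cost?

Harbor Lending

Redwood Savings: (1 + 0.231/12)^12 − 1 = 25.710%
Harbor Lending: compounded annually, EAR = 23.600%
Atlas Credit Union: e^0.236 − 1 = 26.617%
The lowest effective annual rate is Harbor Lending at 23.600%.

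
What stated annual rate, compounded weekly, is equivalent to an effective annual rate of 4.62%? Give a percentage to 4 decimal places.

4.5184%

(1 + r/52)^52 − 1 = 0.0462, so 1 + r/52 = 1.0462^(1/52).
r/52 = 0.000869, so r = 0.045184 = 4.5184%.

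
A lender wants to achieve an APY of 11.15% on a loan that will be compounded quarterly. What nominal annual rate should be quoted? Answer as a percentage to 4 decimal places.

(1 + r/4)^4 − 1 = 0.1115, so 1 + r/4 = 1.1115^(1/4).
r/4 = 0.026780, so r = 0.107120 = 10.7120%.

10.7120%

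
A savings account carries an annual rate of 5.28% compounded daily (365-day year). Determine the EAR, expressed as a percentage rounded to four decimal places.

EAR = (1 + 0.0528/365)^365 − 1.
= (1 + 0.000145)^365 − 1 = 1.054215 − 1 = 5.4215%.

5.4215%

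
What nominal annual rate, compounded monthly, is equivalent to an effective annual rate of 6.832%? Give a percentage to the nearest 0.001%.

(1 + r/12)^12 − 1 = 0.06832, so 1 + r/12 = 1.06832^(1/12).
r/12 = 0.005522, so r = 0.066270 = 6.627%.

6.627%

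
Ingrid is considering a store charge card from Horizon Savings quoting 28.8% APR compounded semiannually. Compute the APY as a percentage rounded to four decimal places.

EAR = (1 + 0.288/2)^2 − 1.
= 1.308736 − 1 = 30.8736%.

30.8736%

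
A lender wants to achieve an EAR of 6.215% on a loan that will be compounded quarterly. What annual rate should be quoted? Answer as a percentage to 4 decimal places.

6.0752%

(1 + r/4)^4 − 1 = 0.06215, so 1 + r/4 = 1.06215^(1/4).
r/4 = 0.015188, so r = 0.060752 = 6.0752%.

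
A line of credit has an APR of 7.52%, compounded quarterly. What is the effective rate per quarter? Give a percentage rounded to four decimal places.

1.8800%

With a nominal annual rate compounded quarterly, the periodic rate is the nominal rate divided by 4.
i = 0.0752 / 4 = 0.0188000 = 1.8800%.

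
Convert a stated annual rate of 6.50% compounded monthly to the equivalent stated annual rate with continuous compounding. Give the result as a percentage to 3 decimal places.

6.482%

EAR = (1 + 0.0650/12)^12 − 1 = 0.066972.
Equivalent continuous rate: r = ln(1 + 0.066972) = 0.064825 = 6.482%.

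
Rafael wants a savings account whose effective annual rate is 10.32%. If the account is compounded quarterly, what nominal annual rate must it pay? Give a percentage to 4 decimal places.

9.9431%

(1 + r/4)^4 − 1 = 0.1032, so 1 + r/4 = 1.1032^(1/4).
r/4 = 0.024858, so r = 0.099431 = 9.9431%.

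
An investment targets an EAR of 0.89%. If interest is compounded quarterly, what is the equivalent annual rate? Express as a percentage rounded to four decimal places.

0.8870%

(1 + r/4)^4 − 1 = 0.0089, so 1 + r/4 = 1.0089^(1/4).
r/4 = 0.002218, so r = 0.008870 = 0.8870%.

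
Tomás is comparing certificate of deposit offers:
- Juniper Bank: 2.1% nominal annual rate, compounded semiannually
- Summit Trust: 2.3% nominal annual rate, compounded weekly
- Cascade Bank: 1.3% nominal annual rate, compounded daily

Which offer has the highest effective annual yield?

Summit Trust

Juniper Bank: (1 + 0.021/2)^2 − 1 = 2.111%
Summit Trust: (1 + 0.023/52)^52 − 1 = 2.326%
Cascade Bank: (1 + 0.013/365)^365 − 1 = 1.308%
The highest effective annual rate is Summit Trust at 2.326%.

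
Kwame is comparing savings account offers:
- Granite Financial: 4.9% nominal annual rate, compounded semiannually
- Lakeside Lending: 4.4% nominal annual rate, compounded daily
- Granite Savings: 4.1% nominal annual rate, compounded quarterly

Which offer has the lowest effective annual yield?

Granite Financial: (1 + 0.049/2)^2 − 1 = 4.960%
Lakeside Lending: (1 + 0.044/365)^365 − 1 = 4.498%
Granite Savings: (1 + 0.041/4)^4 − 1 = 4.163%
The lowest effective annual rate is Granite Savings at 4.163%.

Granite Savings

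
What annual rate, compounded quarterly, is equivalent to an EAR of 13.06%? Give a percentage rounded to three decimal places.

(1 + r/4)^4 − 1 = 0.1306, so 1 + r/4 = 1.1306^(1/4).
r/4 = 0.031163, so r = 0.124651 = 12.465%.

12.465%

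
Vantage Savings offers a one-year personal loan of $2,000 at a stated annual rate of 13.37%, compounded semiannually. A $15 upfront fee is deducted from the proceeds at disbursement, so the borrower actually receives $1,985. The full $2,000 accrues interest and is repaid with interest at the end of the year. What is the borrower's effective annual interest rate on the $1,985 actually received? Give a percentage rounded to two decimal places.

14.68%

Amount owed after one year: 2,000 × (1 + 0.1337/2)^2 = 2,000 × 1.138169 = $2,276.34.
Effective rate on net proceeds: 2,276.34 / 1,985 − 1 = 0.146770 = 14.68%.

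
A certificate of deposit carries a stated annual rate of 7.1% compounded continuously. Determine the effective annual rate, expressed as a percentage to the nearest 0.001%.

7.358%

With continuous compounding, EAR = e^0.071 − 1.
e^0.071 = 1.073581, so EAR = 0.073581 = 7.358%.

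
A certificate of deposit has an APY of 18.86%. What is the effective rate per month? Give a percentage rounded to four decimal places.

1.4502%

The per-month rate i satisfies (1 + i)^12 = 1 + 0.1886.
i = 1.1886^(1/12) − 1 = 0.0145022 = 1.4502%.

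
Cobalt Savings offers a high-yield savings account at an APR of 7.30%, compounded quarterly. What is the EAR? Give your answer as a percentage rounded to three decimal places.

EAR = (1 + 0.0730/4)^4 − 1.
= (1 + 0.018250)^4 − 1 = 1.075023 − 1 = 7.502%.

7.502%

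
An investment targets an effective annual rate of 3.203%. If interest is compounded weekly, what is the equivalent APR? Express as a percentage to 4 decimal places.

3.1537%

(1 + r/52)^52 − 1 = 0.03203, so 1 + r/52 = 1.03203^(1/52).
r/52 = 0.000606, so r = 0.031537 = 3.1537%.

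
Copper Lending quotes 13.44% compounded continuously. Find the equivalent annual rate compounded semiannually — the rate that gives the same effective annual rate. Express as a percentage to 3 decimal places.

13.902%

EAR under continuous compounding: e^0.1344 − 1 = 0.143850.
Solve (1 + r/2)^2 = 1.143850: r/2 = 1.143850^(1/2) − 1 = 0.069509, so r = 0.139019 = 13.902%.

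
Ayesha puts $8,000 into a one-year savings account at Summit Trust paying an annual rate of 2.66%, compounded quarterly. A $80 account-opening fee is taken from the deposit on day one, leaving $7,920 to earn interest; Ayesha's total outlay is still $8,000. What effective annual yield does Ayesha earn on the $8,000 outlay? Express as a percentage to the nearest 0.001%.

1.660%

Value after one year: 7,920 × (1 + 0.0266/4)^4 = 7,920 × 1.026867 = $8,132.78.
Effective yield on the $8,000 outlay: 8,132.78 / 8,000 − 1 = 0.016598 = 1.660%.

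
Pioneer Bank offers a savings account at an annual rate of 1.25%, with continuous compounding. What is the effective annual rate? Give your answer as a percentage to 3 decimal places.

1.258%

With continuous compounding, EAR = e^0.0125 − 1.
e^0.0125 = 1.012578, so EAR = 0.012578 = 1.258%.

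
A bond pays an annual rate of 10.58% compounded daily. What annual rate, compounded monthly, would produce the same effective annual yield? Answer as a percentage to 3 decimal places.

EAR = (1 + 0.1058/365)^365 − 1 = 0.111582.
Solve (1 + r/12)^12 = 1.111582: r/12 = 1.111582^(1/12) − 1 = 0.008854, so r = 0.106252 = 10.625%.

10.625%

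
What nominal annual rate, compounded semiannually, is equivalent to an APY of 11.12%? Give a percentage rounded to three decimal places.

10.827%

(1 + r/2)^2 − 1 = 0.1112, so 1 + r/2 = 1.1112^(1/2).
r/2 = 0.054135, so r = 0.108269 = 10.827%.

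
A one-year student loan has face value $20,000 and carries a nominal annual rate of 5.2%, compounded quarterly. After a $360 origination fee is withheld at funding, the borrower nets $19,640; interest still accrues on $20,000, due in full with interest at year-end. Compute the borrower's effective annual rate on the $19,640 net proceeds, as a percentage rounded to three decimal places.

7.232%

Amount owed after one year: 20,000 × (1 + 0.052/4)^4 = 20,000 × 1.053023 = $21,060.46.
Effective rate on net proceeds: 21,060.46 / 19,640 − 1 = 0.072325 = 7.232%.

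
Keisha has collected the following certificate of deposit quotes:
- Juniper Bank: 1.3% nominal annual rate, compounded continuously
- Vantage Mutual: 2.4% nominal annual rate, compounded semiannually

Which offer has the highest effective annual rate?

Juniper Bank: e^0.013 − 1 = 1.308%
Vantage Mutual: (1 + 0.024/2)^2 − 1 = 2.414%
The highest effective annual rate is Vantage Mutual at 2.414%.

Vantage Mutual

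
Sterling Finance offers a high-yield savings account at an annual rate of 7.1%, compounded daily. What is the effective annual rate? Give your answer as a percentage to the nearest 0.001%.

7.357%

EAR = (1 + 0.071/365)^365 − 1.
= 1.073574 − 1 = 7.357%.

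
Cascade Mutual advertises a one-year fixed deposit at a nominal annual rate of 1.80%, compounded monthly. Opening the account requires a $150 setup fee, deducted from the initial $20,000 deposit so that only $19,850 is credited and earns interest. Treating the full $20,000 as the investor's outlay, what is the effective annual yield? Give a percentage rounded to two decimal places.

Value after one year: 19,850 × (1 + 0.0180/12)^12 = 19,850 × 1.018149 = $20,210.26.
Effective yield on the $20,000 outlay: 20,210.26 / 20,000 − 1 = 0.010513 = 1.05%.

1.05%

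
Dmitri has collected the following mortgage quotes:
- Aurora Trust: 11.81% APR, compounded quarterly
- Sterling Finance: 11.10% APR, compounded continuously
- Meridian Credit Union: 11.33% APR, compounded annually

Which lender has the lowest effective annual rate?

Aurora Trust: (1 + 0.1181/4)^4 − 1 = 12.343%
Sterling Finance: e^0.1110 − 1 = 11.739%
Meridian Credit Union: compounded annually, EAR = 11.330%
The lowest effective annual rate is Meridian Credit Union at 11.330%.

Meridian Credit Union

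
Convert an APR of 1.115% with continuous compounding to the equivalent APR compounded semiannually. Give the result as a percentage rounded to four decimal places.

EAR under continuous compounding: e^0.01115 − 1 = 0.011212.
Solve (1 + r/2)^2 = 1.011212: r/2 = 1.011212^(1/2) − 1 = 0.005591, so r = 0.011181 = 1.1181%.

1.1181%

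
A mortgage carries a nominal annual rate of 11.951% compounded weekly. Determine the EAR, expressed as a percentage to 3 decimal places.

12.679%

EAR = (1 + 0.11951/52)^52 − 1.
= (1 + 0.002298)^52 − 1 = 1.126790 − 1 = 12.679%.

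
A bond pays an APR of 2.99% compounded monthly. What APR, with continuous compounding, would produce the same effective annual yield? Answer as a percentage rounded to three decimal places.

EAR = (1 + 0.0299/12)^12 − 1 = 0.030313.
Equivalent continuous rate: r = ln(1 + 0.030313) = 0.029863 = 2.986%.

2.986%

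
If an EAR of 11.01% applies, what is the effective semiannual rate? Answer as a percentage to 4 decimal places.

The per-half-year rate i satisfies (1 + i)^2 = 1 + 0.1101.
i = 1.1101^(1/2) − 1 = 0.0536128 = 5.3613%.

5.3613%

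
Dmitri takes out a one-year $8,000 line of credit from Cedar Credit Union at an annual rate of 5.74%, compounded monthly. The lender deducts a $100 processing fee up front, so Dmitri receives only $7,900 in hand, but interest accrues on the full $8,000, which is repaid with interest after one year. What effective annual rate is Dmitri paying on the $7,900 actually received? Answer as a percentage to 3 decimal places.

7.234%

Amount owed after one year: 8,000 × (1 + 0.0574/12)^12 = 8,000 × 1.058934 = $8,471.48.
Effective rate on net proceeds: 8,471.48 / 7,900 − 1 = 0.072339 = 7.234%.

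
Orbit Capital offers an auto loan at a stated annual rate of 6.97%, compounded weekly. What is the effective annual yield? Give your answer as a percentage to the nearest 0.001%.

7.214%

EAR = (1 + 0.0697/52)^52 − 1.
= (1 + 0.001340)^52 − 1 = 1.072136 − 1 = 7.214%.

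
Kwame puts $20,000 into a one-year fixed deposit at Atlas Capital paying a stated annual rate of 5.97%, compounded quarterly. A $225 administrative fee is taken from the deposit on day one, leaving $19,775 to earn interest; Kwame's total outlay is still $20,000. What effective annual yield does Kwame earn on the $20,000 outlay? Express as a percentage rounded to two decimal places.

4.91%

Value after one year: 19,775 × (1 + 0.0597/4)^4 = 19,775 × 1.061050 = $20,982.26.
Effective yield on the $20,000 outlay: 20,982.26 / 20,000 − 1 = 0.049113 = 4.91%.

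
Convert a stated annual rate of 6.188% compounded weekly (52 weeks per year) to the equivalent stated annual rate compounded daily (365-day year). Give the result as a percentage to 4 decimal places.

EAR = (1 + 0.06188/52)^52 − 1 = 0.063796.
Solve (1 + r/365)^365 = 1.063796: r/365 = 1.063796^(1/365) − 1 = 0.000169, so r = 0.061848 = 6.1848%.

6.1848%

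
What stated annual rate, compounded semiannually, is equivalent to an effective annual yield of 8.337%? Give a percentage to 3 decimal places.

8.170%

(1 + r/2)^2 − 1 = 0.08337, so 1 + r/2 = 1.08337^(1/2).
r/2 = 0.040851, so r = 0.081701 = 8.170%.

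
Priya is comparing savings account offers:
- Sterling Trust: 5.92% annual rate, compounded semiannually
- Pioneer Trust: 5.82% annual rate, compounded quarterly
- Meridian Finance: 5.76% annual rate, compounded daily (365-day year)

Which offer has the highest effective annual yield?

Sterling Trust

Sterling Trust: (1 + 0.0592/2)^2 − 1 = 6.008%
Pioneer Trust: (1 + 0.0582/4)^4 − 1 = 5.948%
Meridian Finance: (1 + 0.0576/365)^365 − 1 = 5.929%
The highest effective annual rate is Sterling Trust at 6.008%.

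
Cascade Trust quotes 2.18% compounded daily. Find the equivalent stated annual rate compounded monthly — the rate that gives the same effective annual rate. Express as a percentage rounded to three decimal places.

EAR = (1 + 0.0218/365)^365 − 1 = 0.022039.
Solve (1 + r/12)^12 = 1.022039: r/12 = 1.022039^(1/12) − 1 = 0.001818, so r = 0.021819 = 2.182%.

2.182%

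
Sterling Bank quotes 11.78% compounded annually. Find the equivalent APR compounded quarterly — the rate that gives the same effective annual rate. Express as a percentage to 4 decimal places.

Compounded annually, EAR = nominal = 0.117800.
Solve (1 + r/4)^4 = 1.117800: r/4 = 1.117800^(1/4) − 1 = 0.028232, so r = 0.112927 = 11.2927%.

11.2927%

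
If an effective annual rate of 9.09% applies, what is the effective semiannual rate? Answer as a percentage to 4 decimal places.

The per-half-year rate i satisfies (1 + i)^2 = 1 + 0.0909.
i = 1.0909^(1/2) − 1 = 0.0444616 = 4.4462%.

4.4462%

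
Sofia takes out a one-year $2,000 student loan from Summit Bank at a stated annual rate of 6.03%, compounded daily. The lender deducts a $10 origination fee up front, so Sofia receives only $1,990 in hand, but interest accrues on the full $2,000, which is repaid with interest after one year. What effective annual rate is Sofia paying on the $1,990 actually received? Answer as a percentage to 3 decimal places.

Amount owed after one year: 2,000 × (1 + 0.0603/365)^365 = 2,000 × 1.062150 = $2,124.30.
Effective rate on net proceeds: 2,124.30 / 1,990 − 1 = 0.067487 = 6.749%.

6.749%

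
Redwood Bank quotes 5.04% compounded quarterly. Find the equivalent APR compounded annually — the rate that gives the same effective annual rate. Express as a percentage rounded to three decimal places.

5.136%

EAR = (1 + 0.0504/4)^4 − 1 = 0.051361.
Compounded annually, the equivalent nominal rate is the EAR itself: 5.136%.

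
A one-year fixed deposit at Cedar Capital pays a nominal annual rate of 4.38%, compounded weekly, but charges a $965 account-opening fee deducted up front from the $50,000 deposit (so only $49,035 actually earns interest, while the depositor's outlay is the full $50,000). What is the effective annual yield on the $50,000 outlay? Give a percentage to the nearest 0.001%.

2.459%

Value after one year: 49,035 × (1 + 0.0438/52)^52 = 49,035 × 1.044754 = $51,229.52.
Effective yield on the $50,000 outlay: 51,229.52 / 50,000 − 1 = 0.024590 = 2.459%.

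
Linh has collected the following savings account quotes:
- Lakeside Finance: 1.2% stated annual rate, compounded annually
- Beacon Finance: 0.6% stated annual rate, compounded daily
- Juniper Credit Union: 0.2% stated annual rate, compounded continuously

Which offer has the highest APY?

Lakeside Finance: compounded annually, EAR = 1.200%
Beacon Finance: (1 + 0.006/365)^365 − 1 = 0.602%
Juniper Credit Union: e^0.002 − 1 = 0.200%
The highest effective annual rate is Lakeside Finance at 1.200%.

Lakeside Finance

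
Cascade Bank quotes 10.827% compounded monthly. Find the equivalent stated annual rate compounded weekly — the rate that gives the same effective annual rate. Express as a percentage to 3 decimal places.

10.790%

EAR = (1 + 0.10827/12)^12 − 1 = 0.113808.
Solve (1 + r/52)^52 = 1.113808: r/52 = 1.113808^(1/52) − 1 = 0.002075, so r = 0.107896 = 10.790%.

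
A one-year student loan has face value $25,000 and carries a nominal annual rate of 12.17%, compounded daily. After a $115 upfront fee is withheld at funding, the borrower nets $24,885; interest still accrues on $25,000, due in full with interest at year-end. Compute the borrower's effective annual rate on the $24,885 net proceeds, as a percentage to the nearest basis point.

13.46%

Amount owed after one year: 25,000 × (1 + 0.1217/365)^365 = 25,000 × 1.129392 = $28,234.81.
Effective rate on net proceeds: 28,234.81 / 24,885 − 1 = 0.134612 = 13.46%.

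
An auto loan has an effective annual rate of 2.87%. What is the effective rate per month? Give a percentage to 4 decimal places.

The per-month rate i satisfies (1 + i)^12 = 1 + 0.0287.
i = 1.0287^(1/12) − 1 = 0.0023608 = 0.2361%.

0.2361%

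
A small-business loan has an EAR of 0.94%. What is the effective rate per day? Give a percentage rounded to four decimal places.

0.0026%

The per-day rate i satisfies (1 + i)^365 = 1 + 0.0094.
i = 1.0094^(1/365) − 1 = 0.0000256 = 0.0026%.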